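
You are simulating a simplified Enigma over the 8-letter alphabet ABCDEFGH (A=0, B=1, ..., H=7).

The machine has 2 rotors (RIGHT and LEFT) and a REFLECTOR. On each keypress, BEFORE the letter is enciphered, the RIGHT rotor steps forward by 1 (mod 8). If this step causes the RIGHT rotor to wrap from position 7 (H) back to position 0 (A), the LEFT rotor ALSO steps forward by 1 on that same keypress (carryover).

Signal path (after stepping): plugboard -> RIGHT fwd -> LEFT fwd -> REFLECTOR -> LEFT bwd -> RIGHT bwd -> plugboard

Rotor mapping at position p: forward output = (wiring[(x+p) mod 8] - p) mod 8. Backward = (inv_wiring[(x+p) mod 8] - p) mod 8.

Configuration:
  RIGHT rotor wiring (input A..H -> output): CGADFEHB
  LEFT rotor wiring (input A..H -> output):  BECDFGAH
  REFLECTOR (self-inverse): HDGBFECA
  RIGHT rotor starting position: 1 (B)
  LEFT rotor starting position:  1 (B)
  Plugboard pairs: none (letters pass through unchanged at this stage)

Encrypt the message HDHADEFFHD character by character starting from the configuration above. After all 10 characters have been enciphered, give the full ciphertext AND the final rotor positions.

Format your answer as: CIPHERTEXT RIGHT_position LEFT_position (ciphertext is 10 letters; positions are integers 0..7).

Answer: CGDDABGGFF 3 2

Derivation:
Char 1 ('H'): step: R->2, L=1; H->plug->H->R->E->L->F->refl->E->L'->D->R'->C->plug->C
Char 2 ('D'): step: R->3, L=1; D->plug->D->R->E->L->F->refl->E->L'->D->R'->G->plug->G
Char 3 ('H'): step: R->4, L=1; H->plug->H->R->H->L->A->refl->H->L'->F->R'->D->plug->D
Char 4 ('A'): step: R->5, L=1; A->plug->A->R->H->L->A->refl->H->L'->F->R'->D->plug->D
Char 5 ('D'): step: R->6, L=1; D->plug->D->R->A->L->D->refl->B->L'->B->R'->A->plug->A
Char 6 ('E'): step: R->7, L=1; E->plug->E->R->E->L->F->refl->E->L'->D->R'->B->plug->B
Char 7 ('F'): step: R->0, L->2 (L advanced); F->plug->F->R->E->L->G->refl->C->L'->H->R'->G->plug->G
Char 8 ('F'): step: R->1, L=2; F->plug->F->R->G->L->H->refl->A->L'->A->R'->G->plug->G
Char 9 ('H'): step: R->2, L=2; H->plug->H->R->E->L->G->refl->C->L'->H->R'->F->plug->F
Char 10 ('D'): step: R->3, L=2; D->plug->D->R->E->L->G->refl->C->L'->H->R'->F->plug->F
Final: ciphertext=CGDDABGGFF, RIGHT=3, LEFT=2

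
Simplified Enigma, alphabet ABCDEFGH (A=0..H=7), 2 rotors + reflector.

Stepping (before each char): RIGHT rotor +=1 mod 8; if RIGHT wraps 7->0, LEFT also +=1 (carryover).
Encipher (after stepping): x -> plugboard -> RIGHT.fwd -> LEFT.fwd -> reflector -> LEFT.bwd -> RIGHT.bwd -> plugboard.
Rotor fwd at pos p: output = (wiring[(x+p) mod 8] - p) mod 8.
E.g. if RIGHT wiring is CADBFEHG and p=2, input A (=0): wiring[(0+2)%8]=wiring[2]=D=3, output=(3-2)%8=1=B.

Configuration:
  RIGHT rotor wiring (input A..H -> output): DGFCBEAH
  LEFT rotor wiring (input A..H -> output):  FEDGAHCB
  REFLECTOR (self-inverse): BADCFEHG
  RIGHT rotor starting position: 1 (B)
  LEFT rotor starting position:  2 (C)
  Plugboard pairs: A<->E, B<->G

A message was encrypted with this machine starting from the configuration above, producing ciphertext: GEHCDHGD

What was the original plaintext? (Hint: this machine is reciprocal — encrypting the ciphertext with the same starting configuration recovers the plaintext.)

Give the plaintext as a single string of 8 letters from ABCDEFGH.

Char 1 ('G'): step: R->2, L=2; G->plug->B->R->A->L->B->refl->A->L'->E->R'->H->plug->H
Char 2 ('E'): step: R->3, L=2; E->plug->A->R->H->L->C->refl->D->L'->G->R'->B->plug->G
Char 3 ('H'): step: R->4, L=2; H->plug->H->R->G->L->D->refl->C->L'->H->R'->E->plug->A
Char 4 ('C'): step: R->5, L=2; C->plug->C->R->C->L->G->refl->H->L'->F->R'->G->plug->B
Char 5 ('D'): step: R->6, L=2; D->plug->D->R->A->L->B->refl->A->L'->E->R'->F->plug->F
Char 6 ('H'): step: R->7, L=2; H->plug->H->R->B->L->E->refl->F->L'->D->R'->E->plug->A
Char 7 ('G'): step: R->0, L->3 (L advanced); G->plug->B->R->G->L->B->refl->A->L'->H->R'->H->plug->H
Char 8 ('D'): step: R->1, L=3; D->plug->D->R->A->L->D->refl->C->L'->F->R'->A->plug->E

Answer: HGABFAHE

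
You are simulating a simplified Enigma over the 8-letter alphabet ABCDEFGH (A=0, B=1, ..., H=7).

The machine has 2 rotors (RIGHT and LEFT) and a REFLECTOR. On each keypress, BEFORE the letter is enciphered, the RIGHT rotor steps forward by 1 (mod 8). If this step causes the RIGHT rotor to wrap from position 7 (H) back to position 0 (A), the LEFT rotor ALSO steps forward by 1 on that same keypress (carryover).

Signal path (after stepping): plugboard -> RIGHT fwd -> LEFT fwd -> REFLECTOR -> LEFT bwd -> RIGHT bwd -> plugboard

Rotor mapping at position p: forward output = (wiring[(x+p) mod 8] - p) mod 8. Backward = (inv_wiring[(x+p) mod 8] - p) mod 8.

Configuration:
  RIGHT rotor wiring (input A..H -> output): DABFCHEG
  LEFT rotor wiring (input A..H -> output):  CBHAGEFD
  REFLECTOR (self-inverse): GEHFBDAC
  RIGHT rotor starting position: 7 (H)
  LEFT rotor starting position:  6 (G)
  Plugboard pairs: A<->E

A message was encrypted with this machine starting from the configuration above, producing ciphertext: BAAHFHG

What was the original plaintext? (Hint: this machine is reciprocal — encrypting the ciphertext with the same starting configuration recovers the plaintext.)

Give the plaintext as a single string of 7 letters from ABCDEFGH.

Char 1 ('B'): step: R->0, L->7 (L advanced); B->plug->B->R->A->L->E->refl->B->L'->E->R'->G->plug->G
Char 2 ('A'): step: R->1, L=7; A->plug->E->R->G->L->F->refl->D->L'->B->R'->D->plug->D
Char 3 ('A'): step: R->2, L=7; A->plug->E->R->C->L->C->refl->H->L'->F->R'->D->plug->D
Char 4 ('H'): step: R->3, L=7; H->plug->H->R->G->L->F->refl->D->L'->B->R'->D->plug->D
Char 5 ('F'): step: R->4, L=7; F->plug->F->R->E->L->B->refl->E->L'->A->R'->C->plug->C
Char 6 ('H'): step: R->5, L=7; H->plug->H->R->F->L->H->refl->C->L'->C->R'->A->plug->E
Char 7 ('G'): step: R->6, L=7; G->plug->G->R->E->L->B->refl->E->L'->A->R'->B->plug->B

Answer: GDDDCEB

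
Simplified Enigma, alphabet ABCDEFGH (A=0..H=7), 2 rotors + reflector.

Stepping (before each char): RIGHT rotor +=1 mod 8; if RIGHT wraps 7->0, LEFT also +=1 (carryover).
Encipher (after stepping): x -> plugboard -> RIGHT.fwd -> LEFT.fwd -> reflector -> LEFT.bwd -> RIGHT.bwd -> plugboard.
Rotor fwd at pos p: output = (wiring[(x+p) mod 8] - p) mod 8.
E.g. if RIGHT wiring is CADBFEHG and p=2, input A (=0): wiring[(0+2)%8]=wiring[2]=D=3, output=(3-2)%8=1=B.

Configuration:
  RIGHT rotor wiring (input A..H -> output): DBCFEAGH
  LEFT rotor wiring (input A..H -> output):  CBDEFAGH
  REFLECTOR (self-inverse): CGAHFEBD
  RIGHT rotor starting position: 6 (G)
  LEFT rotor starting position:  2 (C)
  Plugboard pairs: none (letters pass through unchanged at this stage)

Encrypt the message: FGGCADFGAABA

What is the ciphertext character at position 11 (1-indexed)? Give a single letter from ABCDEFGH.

Char 1 ('F'): step: R->7, L=2; F->plug->F->R->F->L->F->refl->E->L'->E->R'->B->plug->B
Char 2 ('G'): step: R->0, L->3 (L advanced); G->plug->G->R->G->L->G->refl->B->L'->A->R'->F->plug->F
Char 3 ('G'): step: R->1, L=3; G->plug->G->R->G->L->G->refl->B->L'->A->R'->A->plug->A
Char 4 ('C'): step: R->2, L=3; C->plug->C->R->C->L->F->refl->E->L'->E->R'->E->plug->E
Char 5 ('A'): step: R->3, L=3; A->plug->A->R->C->L->F->refl->E->L'->E->R'->E->plug->E
Char 6 ('D'): step: R->4, L=3; D->plug->D->R->D->L->D->refl->H->L'->F->R'->F->plug->F
Char 7 ('F'): step: R->5, L=3; F->plug->F->R->F->L->H->refl->D->L'->D->R'->A->plug->A
Char 8 ('G'): step: R->6, L=3; G->plug->G->R->G->L->G->refl->B->L'->A->R'->A->plug->A
Char 9 ('A'): step: R->7, L=3; A->plug->A->R->A->L->B->refl->G->L'->G->R'->E->plug->E
Char 10 ('A'): step: R->0, L->4 (L advanced); A->plug->A->R->D->L->D->refl->H->L'->G->R'->G->plug->G
Char 11 ('B'): step: R->1, L=4; B->plug->B->R->B->L->E->refl->F->L'->F->R'->F->plug->F

F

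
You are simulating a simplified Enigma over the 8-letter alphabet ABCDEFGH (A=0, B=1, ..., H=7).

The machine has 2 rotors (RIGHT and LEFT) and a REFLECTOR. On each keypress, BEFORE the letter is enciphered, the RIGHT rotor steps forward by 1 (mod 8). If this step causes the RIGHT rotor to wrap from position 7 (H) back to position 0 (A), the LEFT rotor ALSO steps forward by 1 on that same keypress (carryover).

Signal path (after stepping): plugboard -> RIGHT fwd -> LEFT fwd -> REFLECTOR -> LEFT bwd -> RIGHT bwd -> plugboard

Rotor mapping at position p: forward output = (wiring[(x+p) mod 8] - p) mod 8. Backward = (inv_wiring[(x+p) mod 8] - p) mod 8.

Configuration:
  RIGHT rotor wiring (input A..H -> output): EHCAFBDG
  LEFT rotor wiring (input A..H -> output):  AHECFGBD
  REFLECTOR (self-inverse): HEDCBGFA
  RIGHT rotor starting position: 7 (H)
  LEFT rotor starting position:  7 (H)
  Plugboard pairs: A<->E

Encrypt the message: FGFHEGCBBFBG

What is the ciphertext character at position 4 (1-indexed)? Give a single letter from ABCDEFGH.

Char 1 ('F'): step: R->0, L->0 (L advanced); F->plug->F->R->B->L->H->refl->A->L'->A->R'->D->plug->D
Char 2 ('G'): step: R->1, L=0; G->plug->G->R->F->L->G->refl->F->L'->E->R'->D->plug->D
Char 3 ('F'): step: R->2, L=0; F->plug->F->R->E->L->F->refl->G->L'->F->R'->H->plug->H
Char 4 ('H'): step: R->3, L=0; H->plug->H->R->H->L->D->refl->C->L'->D->R'->E->plug->A

A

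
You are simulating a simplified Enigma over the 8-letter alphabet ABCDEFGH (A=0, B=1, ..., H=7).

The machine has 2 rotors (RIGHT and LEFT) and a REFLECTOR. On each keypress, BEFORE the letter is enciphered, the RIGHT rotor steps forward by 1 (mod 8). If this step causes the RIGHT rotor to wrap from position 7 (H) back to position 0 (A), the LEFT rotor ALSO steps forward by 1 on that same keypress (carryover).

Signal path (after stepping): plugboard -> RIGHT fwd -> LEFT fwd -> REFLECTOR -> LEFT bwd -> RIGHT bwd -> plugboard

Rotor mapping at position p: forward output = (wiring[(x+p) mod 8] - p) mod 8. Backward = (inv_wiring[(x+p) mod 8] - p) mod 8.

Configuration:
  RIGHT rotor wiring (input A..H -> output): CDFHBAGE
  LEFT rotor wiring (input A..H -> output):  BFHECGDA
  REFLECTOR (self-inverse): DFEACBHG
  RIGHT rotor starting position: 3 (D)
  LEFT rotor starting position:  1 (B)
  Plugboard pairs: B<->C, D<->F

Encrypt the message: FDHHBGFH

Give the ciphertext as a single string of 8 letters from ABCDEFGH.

Answer: AFEDGHCD

Derivation:
Char 1 ('F'): step: R->4, L=1; F->plug->D->R->A->L->E->refl->C->L'->F->R'->A->plug->A
Char 2 ('D'): step: R->5, L=1; D->plug->F->R->A->L->E->refl->C->L'->F->R'->D->plug->F
Char 3 ('H'): step: R->6, L=1; H->plug->H->R->C->L->D->refl->A->L'->H->R'->E->plug->E
Char 4 ('H'): step: R->7, L=1; H->plug->H->R->H->L->A->refl->D->L'->C->R'->F->plug->D
Char 5 ('B'): step: R->0, L->2 (L advanced); B->plug->C->R->F->L->G->refl->H->L'->G->R'->G->plug->G
Char 6 ('G'): step: R->1, L=2; G->plug->G->R->D->L->E->refl->C->L'->B->R'->H->plug->H
Char 7 ('F'): step: R->2, L=2; F->plug->D->R->G->L->H->refl->G->L'->F->R'->B->plug->C
Char 8 ('H'): step: R->3, L=2; H->plug->H->R->C->L->A->refl->D->L'->H->R'->F->plug->D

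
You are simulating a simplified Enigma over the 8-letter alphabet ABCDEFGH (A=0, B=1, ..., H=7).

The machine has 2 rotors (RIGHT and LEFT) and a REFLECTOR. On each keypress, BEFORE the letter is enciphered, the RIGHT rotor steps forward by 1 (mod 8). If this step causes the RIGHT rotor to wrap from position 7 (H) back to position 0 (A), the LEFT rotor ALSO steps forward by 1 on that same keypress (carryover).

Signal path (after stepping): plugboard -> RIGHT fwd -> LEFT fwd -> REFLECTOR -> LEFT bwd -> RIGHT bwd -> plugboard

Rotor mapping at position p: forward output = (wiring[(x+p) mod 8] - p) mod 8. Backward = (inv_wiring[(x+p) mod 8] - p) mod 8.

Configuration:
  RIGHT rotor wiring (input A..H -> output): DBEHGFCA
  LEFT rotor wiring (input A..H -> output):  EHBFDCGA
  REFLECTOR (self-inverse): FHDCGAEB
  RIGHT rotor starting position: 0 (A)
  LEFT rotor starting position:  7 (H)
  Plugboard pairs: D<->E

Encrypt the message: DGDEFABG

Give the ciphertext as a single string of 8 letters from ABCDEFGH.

Char 1 ('D'): step: R->1, L=7; D->plug->E->R->E->L->G->refl->E->L'->F->R'->D->plug->E
Char 2 ('G'): step: R->2, L=7; G->plug->G->R->B->L->F->refl->A->L'->C->R'->A->plug->A
Char 3 ('D'): step: R->3, L=7; D->plug->E->R->F->L->E->refl->G->L'->E->R'->A->plug->A
Char 4 ('E'): step: R->4, L=7; E->plug->D->R->E->L->G->refl->E->L'->F->R'->F->plug->F
Char 5 ('F'): step: R->5, L=7; F->plug->F->R->H->L->H->refl->B->L'->A->R'->A->plug->A
Char 6 ('A'): step: R->6, L=7; A->plug->A->R->E->L->G->refl->E->L'->F->R'->C->plug->C
Char 7 ('B'): step: R->7, L=7; B->plug->B->R->E->L->G->refl->E->L'->F->R'->D->plug->E
Char 8 ('G'): step: R->0, L->0 (L advanced); G->plug->G->R->C->L->B->refl->H->L'->B->R'->B->plug->B

Answer: EAAFACEB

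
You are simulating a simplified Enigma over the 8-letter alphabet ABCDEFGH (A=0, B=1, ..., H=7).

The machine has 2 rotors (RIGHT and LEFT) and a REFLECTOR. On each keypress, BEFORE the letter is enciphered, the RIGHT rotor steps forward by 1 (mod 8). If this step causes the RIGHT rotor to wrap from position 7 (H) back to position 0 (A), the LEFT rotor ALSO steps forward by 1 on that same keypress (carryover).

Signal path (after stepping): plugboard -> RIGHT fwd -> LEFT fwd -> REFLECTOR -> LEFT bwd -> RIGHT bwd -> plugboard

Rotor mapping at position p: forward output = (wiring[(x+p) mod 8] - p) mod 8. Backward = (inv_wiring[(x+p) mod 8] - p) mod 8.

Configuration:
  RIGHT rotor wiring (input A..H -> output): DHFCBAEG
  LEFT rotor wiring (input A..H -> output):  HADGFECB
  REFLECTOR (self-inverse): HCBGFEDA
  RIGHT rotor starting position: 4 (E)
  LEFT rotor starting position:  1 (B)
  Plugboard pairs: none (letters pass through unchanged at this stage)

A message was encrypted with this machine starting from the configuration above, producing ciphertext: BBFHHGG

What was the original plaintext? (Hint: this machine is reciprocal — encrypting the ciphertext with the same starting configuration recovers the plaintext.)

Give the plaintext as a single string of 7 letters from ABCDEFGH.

Char 1 ('B'): step: R->5, L=1; B->plug->B->R->H->L->G->refl->D->L'->E->R'->H->plug->H
Char 2 ('B'): step: R->6, L=1; B->plug->B->R->A->L->H->refl->A->L'->G->R'->A->plug->A
Char 3 ('F'): step: R->7, L=1; F->plug->F->R->C->L->F->refl->E->L'->D->R'->E->plug->E
Char 4 ('H'): step: R->0, L->2 (L advanced); H->plug->H->R->G->L->F->refl->E->L'->B->R'->E->plug->E
Char 5 ('H'): step: R->1, L=2; H->plug->H->R->C->L->D->refl->G->L'->H->R'->E->plug->E
Char 6 ('G'): step: R->2, L=2; G->plug->G->R->B->L->E->refl->F->L'->G->R'->D->plug->D
Char 7 ('G'): step: R->3, L=2; G->plug->G->R->E->L->A->refl->H->L'->F->R'->C->plug->C

Answer: HAEEEDC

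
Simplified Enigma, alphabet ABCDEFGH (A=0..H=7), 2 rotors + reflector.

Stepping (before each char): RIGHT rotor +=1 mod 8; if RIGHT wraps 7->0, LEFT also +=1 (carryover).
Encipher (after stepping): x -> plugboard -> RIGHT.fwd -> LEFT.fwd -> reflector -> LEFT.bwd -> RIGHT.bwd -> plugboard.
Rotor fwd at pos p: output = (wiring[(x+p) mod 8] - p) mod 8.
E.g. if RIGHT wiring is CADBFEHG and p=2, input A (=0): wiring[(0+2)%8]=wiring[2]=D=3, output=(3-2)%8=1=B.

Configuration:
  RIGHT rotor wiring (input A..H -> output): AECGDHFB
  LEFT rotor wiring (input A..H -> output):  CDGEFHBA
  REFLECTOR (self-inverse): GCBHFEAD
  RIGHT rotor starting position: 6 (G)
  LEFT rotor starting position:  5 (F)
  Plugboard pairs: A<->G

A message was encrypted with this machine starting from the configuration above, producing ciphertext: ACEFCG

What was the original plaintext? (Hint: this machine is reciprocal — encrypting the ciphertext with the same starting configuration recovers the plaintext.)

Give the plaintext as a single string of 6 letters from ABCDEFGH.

Char 1 ('A'): step: R->7, L=5; A->plug->G->R->A->L->C->refl->B->L'->F->R'->C->plug->C
Char 2 ('C'): step: R->0, L->6 (L advanced); C->plug->C->R->C->L->E->refl->F->L'->D->R'->E->plug->E
Char 3 ('E'): step: R->1, L=6; E->plug->E->R->G->L->H->refl->D->L'->A->R'->G->plug->A
Char 4 ('F'): step: R->2, L=6; F->plug->F->R->H->L->B->refl->C->L'->B->R'->C->plug->C
Char 5 ('C'): step: R->3, L=6; C->plug->C->R->E->L->A->refl->G->L'->F->R'->F->plug->F
Char 6 ('G'): step: R->4, L=6; G->plug->A->R->H->L->B->refl->C->L'->B->R'->C->plug->C

Answer: CEACFC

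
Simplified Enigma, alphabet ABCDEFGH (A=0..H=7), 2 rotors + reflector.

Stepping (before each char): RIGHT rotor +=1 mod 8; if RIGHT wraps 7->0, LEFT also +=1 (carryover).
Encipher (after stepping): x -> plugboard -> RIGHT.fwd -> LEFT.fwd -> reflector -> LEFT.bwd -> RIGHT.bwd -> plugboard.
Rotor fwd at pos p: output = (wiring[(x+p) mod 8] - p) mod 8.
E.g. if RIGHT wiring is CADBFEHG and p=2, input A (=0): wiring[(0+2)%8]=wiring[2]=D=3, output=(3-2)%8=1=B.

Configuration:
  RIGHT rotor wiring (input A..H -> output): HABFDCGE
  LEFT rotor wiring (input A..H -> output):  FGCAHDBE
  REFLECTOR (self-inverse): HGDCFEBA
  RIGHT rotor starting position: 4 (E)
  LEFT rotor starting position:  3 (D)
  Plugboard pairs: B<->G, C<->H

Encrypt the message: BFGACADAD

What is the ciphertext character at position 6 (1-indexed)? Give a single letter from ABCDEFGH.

Char 1 ('B'): step: R->5, L=3; B->plug->G->R->A->L->F->refl->E->L'->B->R'->B->plug->G
Char 2 ('F'): step: R->6, L=3; F->plug->F->R->H->L->H->refl->A->L'->C->R'->D->plug->D
Char 3 ('G'): step: R->7, L=3; G->plug->B->R->A->L->F->refl->E->L'->B->R'->C->plug->H
Char 4 ('A'): step: R->0, L->4 (L advanced); A->plug->A->R->H->L->E->refl->F->L'->C->R'->F->plug->F
Char 5 ('C'): step: R->1, L=4; C->plug->H->R->G->L->G->refl->B->L'->E->R'->C->plug->H
Char 6 ('A'): step: R->2, L=4; A->plug->A->R->H->L->E->refl->F->L'->C->R'->F->plug->F

F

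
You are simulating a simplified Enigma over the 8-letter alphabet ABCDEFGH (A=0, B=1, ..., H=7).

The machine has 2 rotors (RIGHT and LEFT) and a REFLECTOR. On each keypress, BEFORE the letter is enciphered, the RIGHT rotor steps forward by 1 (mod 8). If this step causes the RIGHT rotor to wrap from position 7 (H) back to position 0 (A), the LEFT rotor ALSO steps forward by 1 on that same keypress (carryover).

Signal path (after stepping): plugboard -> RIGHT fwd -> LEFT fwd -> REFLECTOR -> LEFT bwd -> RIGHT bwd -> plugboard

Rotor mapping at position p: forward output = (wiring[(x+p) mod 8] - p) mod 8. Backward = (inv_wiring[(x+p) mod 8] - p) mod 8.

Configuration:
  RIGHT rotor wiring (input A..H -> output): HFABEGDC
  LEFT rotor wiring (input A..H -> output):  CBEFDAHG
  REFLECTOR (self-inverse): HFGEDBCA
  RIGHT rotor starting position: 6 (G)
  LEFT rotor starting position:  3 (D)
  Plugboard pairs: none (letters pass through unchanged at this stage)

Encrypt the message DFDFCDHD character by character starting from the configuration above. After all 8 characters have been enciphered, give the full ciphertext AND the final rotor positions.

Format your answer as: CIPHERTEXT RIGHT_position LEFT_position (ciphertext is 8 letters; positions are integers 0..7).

Answer: FCAAFACA 6 4

Derivation:
Char 1 ('D'): step: R->7, L=3; D->plug->D->R->B->L->A->refl->H->L'->F->R'->F->plug->F
Char 2 ('F'): step: R->0, L->4 (L advanced); F->plug->F->R->G->L->A->refl->H->L'->A->R'->C->plug->C
Char 3 ('D'): step: R->1, L=4; D->plug->D->R->D->L->C->refl->G->L'->E->R'->A->plug->A
Char 4 ('F'): step: R->2, L=4; F->plug->F->R->A->L->H->refl->A->L'->G->R'->A->plug->A
Char 5 ('C'): step: R->3, L=4; C->plug->C->R->D->L->C->refl->G->L'->E->R'->F->plug->F
Char 6 ('D'): step: R->4, L=4; D->plug->D->R->G->L->A->refl->H->L'->A->R'->A->plug->A
Char 7 ('H'): step: R->5, L=4; H->plug->H->R->H->L->B->refl->F->L'->F->R'->C->plug->C
Char 8 ('D'): step: R->6, L=4; D->plug->D->R->H->L->B->refl->F->L'->F->R'->A->plug->A
Final: ciphertext=FCAAFACA, RIGHT=6, LEFT=4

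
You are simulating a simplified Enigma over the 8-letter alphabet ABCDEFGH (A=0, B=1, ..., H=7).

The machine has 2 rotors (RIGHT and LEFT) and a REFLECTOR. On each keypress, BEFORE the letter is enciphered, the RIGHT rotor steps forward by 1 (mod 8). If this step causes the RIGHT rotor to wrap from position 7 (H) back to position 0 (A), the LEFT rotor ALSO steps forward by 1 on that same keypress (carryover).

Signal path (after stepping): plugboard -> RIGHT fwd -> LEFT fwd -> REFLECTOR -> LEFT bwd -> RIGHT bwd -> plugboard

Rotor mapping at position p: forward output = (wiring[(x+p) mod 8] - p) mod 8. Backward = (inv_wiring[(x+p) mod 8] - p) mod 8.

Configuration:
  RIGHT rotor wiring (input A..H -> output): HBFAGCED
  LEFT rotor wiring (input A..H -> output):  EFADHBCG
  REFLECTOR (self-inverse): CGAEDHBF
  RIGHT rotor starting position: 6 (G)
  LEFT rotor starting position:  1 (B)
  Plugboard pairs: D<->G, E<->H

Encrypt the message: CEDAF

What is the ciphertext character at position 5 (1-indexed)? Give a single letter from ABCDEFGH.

Char 1 ('C'): step: R->7, L=1; C->plug->C->R->C->L->C->refl->A->L'->E->R'->A->plug->A
Char 2 ('E'): step: R->0, L->2 (L advanced); E->plug->H->R->D->L->H->refl->F->L'->C->R'->F->plug->F
Char 3 ('D'): step: R->1, L=2; D->plug->G->R->C->L->F->refl->H->L'->D->R'->F->plug->F
Char 4 ('A'): step: R->2, L=2; A->plug->A->R->D->L->H->refl->F->L'->C->R'->E->plug->H
Char 5 ('F'): step: R->3, L=2; F->plug->F->R->E->L->A->refl->C->L'->G->R'->G->plug->D

D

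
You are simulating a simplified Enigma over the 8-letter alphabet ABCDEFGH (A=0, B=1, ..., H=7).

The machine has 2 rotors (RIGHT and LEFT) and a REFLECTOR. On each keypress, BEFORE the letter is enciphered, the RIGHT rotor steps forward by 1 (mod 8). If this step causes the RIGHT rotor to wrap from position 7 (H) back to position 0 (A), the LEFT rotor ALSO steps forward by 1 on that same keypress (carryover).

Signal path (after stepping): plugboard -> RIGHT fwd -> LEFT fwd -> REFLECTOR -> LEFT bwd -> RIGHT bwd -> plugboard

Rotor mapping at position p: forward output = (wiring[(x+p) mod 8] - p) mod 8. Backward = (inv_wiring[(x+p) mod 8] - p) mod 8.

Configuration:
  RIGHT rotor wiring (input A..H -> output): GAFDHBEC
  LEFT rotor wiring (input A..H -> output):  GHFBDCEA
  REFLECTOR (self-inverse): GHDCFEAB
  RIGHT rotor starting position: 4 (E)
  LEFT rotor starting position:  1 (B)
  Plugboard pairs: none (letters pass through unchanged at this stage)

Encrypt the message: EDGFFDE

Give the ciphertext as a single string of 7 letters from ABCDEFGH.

Char 1 ('E'): step: R->5, L=1; E->plug->E->R->D->L->C->refl->D->L'->F->R'->C->plug->C
Char 2 ('D'): step: R->6, L=1; D->plug->D->R->C->L->A->refl->G->L'->A->R'->C->plug->C
Char 3 ('G'): step: R->7, L=1; G->plug->G->R->C->L->A->refl->G->L'->A->R'->F->plug->F
Char 4 ('F'): step: R->0, L->2 (L advanced); F->plug->F->R->B->L->H->refl->B->L'->C->R'->H->plug->H
Char 5 ('F'): step: R->1, L=2; F->plug->F->R->D->L->A->refl->G->L'->F->R'->H->plug->H
Char 6 ('D'): step: R->2, L=2; D->plug->D->R->H->L->F->refl->E->L'->G->R'->H->plug->H
Char 7 ('E'): step: R->3, L=2; E->plug->E->R->H->L->F->refl->E->L'->G->R'->C->plug->C

Answer: CCFHHHC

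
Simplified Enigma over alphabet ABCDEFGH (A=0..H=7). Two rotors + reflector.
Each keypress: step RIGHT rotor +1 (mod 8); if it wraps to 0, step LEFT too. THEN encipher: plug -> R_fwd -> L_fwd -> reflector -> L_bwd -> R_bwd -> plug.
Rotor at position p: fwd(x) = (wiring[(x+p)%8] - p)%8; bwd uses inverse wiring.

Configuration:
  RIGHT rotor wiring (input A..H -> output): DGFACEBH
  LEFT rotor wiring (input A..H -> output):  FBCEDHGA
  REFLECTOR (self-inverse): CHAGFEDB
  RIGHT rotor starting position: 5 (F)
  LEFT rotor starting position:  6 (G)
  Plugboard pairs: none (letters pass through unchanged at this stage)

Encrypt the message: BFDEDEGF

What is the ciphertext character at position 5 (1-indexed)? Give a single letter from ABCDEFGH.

Char 1 ('B'): step: R->6, L=6; B->plug->B->R->B->L->C->refl->A->L'->A->R'->D->plug->D
Char 2 ('F'): step: R->7, L=6; F->plug->F->R->D->L->D->refl->G->L'->F->R'->G->plug->G
Char 3 ('D'): step: R->0, L->7 (L advanced); D->plug->D->R->A->L->B->refl->H->L'->H->R'->H->plug->H
Char 4 ('E'): step: R->1, L=7; E->plug->E->R->D->L->D->refl->G->L'->B->R'->D->plug->D
Char 5 ('D'): step: R->2, L=7; D->plug->D->R->C->L->C->refl->A->L'->G->R'->B->plug->B

B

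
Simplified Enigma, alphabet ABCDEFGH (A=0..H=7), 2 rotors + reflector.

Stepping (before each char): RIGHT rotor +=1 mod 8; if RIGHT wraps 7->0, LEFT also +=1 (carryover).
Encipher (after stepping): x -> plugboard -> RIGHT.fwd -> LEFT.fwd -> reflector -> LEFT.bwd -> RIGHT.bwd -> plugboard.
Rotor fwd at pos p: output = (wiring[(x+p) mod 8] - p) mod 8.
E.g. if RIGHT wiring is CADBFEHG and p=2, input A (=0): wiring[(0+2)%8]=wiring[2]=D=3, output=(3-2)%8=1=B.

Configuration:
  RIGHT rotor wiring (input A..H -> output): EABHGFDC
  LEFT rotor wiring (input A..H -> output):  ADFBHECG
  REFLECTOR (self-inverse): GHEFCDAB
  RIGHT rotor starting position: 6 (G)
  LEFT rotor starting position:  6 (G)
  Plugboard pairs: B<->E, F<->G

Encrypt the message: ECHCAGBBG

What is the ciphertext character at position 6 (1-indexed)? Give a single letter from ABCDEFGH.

Char 1 ('E'): step: R->7, L=6; E->plug->B->R->F->L->D->refl->F->L'->D->R'->A->plug->A
Char 2 ('C'): step: R->0, L->7 (L advanced); C->plug->C->R->B->L->B->refl->H->L'->A->R'->B->plug->E
Char 3 ('H'): step: R->1, L=7; H->plug->H->R->D->L->G->refl->A->L'->F->R'->D->plug->D
Char 4 ('C'): step: R->2, L=7; C->plug->C->R->E->L->C->refl->E->L'->C->R'->G->plug->F
Char 5 ('A'): step: R->3, L=7; A->plug->A->R->E->L->C->refl->E->L'->C->R'->C->plug->C
Char 6 ('G'): step: R->4, L=7; G->plug->F->R->E->L->C->refl->E->L'->C->R'->A->plug->A

A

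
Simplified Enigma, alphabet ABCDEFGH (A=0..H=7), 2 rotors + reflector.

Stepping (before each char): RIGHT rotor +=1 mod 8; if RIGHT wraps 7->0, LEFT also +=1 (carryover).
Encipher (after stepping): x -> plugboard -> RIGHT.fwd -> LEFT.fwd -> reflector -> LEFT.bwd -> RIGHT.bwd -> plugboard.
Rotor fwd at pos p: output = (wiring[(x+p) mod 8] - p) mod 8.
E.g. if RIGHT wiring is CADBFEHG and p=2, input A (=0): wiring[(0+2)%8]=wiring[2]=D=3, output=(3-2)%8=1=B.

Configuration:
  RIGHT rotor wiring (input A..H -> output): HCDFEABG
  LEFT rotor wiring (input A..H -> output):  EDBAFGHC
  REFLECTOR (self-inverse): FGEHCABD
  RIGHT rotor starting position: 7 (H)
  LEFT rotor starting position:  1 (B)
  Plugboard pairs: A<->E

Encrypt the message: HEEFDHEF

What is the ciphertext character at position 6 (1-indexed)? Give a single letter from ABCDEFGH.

Char 1 ('H'): step: R->0, L->2 (L advanced); H->plug->H->R->G->L->C->refl->E->L'->D->R'->C->plug->C
Char 2 ('E'): step: R->1, L=2; E->plug->A->R->B->L->G->refl->B->L'->H->R'->E->plug->A
Char 3 ('E'): step: R->2, L=2; E->plug->A->R->B->L->G->refl->B->L'->H->R'->E->plug->A
Char 4 ('F'): step: R->3, L=2; F->plug->F->R->E->L->F->refl->A->L'->F->R'->C->plug->C
Char 5 ('D'): step: R->4, L=2; D->plug->D->R->C->L->D->refl->H->L'->A->R'->A->plug->E
Char 6 ('H'): step: R->5, L=2; H->plug->H->R->H->L->B->refl->G->L'->B->R'->C->plug->C

C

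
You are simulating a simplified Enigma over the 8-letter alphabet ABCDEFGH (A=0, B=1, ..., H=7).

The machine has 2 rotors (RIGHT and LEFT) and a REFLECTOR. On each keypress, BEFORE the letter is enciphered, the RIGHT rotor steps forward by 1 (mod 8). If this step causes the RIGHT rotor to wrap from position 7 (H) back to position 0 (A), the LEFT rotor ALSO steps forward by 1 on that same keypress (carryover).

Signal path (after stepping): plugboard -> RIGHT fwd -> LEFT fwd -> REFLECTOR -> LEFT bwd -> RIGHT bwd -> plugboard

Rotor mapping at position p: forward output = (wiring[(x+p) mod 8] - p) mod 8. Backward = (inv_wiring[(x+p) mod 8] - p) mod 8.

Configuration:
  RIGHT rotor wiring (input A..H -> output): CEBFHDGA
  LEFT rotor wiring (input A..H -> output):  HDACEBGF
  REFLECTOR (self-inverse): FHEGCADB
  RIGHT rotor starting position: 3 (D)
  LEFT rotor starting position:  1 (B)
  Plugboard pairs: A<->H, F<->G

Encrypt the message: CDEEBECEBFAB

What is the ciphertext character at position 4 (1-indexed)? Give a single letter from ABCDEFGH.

Char 1 ('C'): step: R->4, L=1; C->plug->C->R->C->L->B->refl->H->L'->B->R'->H->plug->A
Char 2 ('D'): step: R->5, L=1; D->plug->D->R->F->L->F->refl->A->L'->E->R'->F->plug->G
Char 3 ('E'): step: R->6, L=1; E->plug->E->R->D->L->D->refl->G->L'->H->R'->F->plug->G
Char 4 ('E'): step: R->7, L=1; E->plug->E->R->G->L->E->refl->C->L'->A->R'->F->plug->G

G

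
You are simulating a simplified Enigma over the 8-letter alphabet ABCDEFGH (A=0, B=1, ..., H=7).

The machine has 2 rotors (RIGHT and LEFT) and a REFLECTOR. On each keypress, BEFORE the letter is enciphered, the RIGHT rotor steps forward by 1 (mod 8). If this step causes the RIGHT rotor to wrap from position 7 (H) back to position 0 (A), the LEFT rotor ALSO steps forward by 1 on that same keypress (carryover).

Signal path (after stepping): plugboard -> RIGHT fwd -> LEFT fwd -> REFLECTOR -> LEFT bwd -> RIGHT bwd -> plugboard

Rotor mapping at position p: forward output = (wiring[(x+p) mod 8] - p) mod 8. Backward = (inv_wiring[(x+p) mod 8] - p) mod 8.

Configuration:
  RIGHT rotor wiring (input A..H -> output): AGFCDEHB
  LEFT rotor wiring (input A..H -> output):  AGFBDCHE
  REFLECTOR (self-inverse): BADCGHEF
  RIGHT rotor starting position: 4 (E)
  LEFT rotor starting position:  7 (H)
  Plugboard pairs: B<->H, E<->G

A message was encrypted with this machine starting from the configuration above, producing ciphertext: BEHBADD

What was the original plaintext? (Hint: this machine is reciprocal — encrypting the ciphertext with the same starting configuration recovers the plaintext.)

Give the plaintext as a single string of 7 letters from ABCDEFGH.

Answer: CHCEHEF

Derivation:
Char 1 ('B'): step: R->5, L=7; B->plug->H->R->G->L->D->refl->C->L'->E->R'->C->plug->C
Char 2 ('E'): step: R->6, L=7; E->plug->G->R->F->L->E->refl->G->L'->D->R'->B->plug->H
Char 3 ('H'): step: R->7, L=7; H->plug->B->R->B->L->B->refl->A->L'->H->R'->C->plug->C
Char 4 ('B'): step: R->0, L->0 (L advanced); B->plug->H->R->B->L->G->refl->E->L'->H->R'->G->plug->E
Char 5 ('A'): step: R->1, L=0; A->plug->A->R->F->L->C->refl->D->L'->E->R'->B->plug->H
Char 6 ('D'): step: R->2, L=0; D->plug->D->R->C->L->F->refl->H->L'->G->R'->G->plug->E
Char 7 ('D'): step: R->3, L=0; D->plug->D->R->E->L->D->refl->C->L'->F->R'->F->plug->F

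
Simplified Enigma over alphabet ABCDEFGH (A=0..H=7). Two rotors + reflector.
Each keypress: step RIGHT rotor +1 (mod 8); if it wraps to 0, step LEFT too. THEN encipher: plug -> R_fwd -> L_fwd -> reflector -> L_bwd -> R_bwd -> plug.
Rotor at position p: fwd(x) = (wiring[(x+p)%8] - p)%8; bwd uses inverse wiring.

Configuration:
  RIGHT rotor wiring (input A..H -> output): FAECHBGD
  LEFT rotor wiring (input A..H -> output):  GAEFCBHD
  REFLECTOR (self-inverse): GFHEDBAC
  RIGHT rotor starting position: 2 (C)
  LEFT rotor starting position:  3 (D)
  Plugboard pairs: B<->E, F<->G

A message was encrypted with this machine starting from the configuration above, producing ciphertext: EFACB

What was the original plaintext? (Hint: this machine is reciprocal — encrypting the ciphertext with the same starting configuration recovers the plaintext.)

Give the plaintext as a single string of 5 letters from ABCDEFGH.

Answer: GBHBD

Derivation:
Char 1 ('E'): step: R->3, L=3; E->plug->B->R->E->L->A->refl->G->L'->C->R'->F->plug->G
Char 2 ('F'): step: R->4, L=3; F->plug->G->R->A->L->C->refl->H->L'->B->R'->E->plug->B
Char 3 ('A'): step: R->5, L=3; A->plug->A->R->E->L->A->refl->G->L'->C->R'->H->plug->H
Char 4 ('C'): step: R->6, L=3; C->plug->C->R->H->L->B->refl->F->L'->G->R'->E->plug->B
Char 5 ('B'): step: R->7, L=3; B->plug->E->R->D->L->E->refl->D->L'->F->R'->D->plug->D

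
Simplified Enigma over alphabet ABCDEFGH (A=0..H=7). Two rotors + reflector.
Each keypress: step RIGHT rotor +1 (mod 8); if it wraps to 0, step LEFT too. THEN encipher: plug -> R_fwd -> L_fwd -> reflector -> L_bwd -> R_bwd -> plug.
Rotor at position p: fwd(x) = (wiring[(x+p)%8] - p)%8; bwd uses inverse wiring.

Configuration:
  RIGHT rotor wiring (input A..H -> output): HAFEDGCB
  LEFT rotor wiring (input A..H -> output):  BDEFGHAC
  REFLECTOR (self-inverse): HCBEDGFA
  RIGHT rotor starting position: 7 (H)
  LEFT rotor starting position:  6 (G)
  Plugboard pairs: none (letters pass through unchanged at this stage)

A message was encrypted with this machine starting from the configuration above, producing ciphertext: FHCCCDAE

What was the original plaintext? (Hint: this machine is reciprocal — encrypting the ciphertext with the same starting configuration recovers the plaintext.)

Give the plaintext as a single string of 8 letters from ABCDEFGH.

Answer: CEFFDFBD

Derivation:
Char 1 ('F'): step: R->0, L->7 (L advanced); F->plug->F->R->G->L->A->refl->H->L'->F->R'->C->plug->C
Char 2 ('H'): step: R->1, L=7; H->plug->H->R->G->L->A->refl->H->L'->F->R'->E->plug->E
Char 3 ('C'): step: R->2, L=7; C->plug->C->R->B->L->C->refl->B->L'->H->R'->F->plug->F
Char 4 ('C'): step: R->3, L=7; C->plug->C->R->D->L->F->refl->G->L'->E->R'->F->plug->F
Char 5 ('C'): step: R->4, L=7; C->plug->C->R->G->L->A->refl->H->L'->F->R'->D->plug->D
Char 6 ('D'): step: R->5, L=7; D->plug->D->R->C->L->E->refl->D->L'->A->R'->F->plug->F
Char 7 ('A'): step: R->6, L=7; A->plug->A->R->E->L->G->refl->F->L'->D->R'->B->plug->B
Char 8 ('E'): step: R->7, L=7; E->plug->E->R->F->L->H->refl->A->L'->G->R'->D->plug->D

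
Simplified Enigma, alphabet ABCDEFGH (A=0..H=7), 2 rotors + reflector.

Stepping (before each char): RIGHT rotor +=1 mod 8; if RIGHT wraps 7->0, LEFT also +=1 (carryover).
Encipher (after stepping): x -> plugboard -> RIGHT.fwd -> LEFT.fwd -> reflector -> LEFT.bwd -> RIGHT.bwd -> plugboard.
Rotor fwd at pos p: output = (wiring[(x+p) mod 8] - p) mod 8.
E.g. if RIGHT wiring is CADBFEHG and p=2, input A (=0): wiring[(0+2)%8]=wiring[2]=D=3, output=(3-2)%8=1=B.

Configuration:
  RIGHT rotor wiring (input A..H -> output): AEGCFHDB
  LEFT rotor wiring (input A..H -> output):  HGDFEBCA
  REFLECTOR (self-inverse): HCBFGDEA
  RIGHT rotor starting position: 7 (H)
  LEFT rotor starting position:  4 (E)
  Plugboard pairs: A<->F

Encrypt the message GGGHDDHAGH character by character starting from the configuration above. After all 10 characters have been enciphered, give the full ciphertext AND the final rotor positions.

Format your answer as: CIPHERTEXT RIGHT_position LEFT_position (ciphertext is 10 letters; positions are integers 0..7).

Answer: BBACACCDED 1 6

Derivation:
Char 1 ('G'): step: R->0, L->5 (L advanced); G->plug->G->R->D->L->C->refl->B->L'->E->R'->B->plug->B
Char 2 ('G'): step: R->1, L=5; G->plug->G->R->A->L->E->refl->G->L'->F->R'->B->plug->B
Char 3 ('G'): step: R->2, L=5; G->plug->G->R->G->L->A->refl->H->L'->H->R'->F->plug->A
Char 4 ('H'): step: R->3, L=5; H->plug->H->R->D->L->C->refl->B->L'->E->R'->C->plug->C
Char 5 ('D'): step: R->4, L=5; D->plug->D->R->F->L->G->refl->E->L'->A->R'->F->plug->A
Char 6 ('D'): step: R->5, L=5; D->plug->D->R->D->L->C->refl->B->L'->E->R'->C->plug->C
Char 7 ('H'): step: R->6, L=5; H->plug->H->R->B->L->F->refl->D->L'->C->R'->C->plug->C
Char 8 ('A'): step: R->7, L=5; A->plug->F->R->G->L->A->refl->H->L'->H->R'->D->plug->D
Char 9 ('G'): step: R->0, L->6 (L advanced); G->plug->G->R->D->L->A->refl->H->L'->F->R'->E->plug->E
Char 10 ('H'): step: R->1, L=6; H->plug->H->R->H->L->D->refl->F->L'->E->R'->D->plug->D
Final: ciphertext=BBACACCDED, RIGHT=1, LEFT=6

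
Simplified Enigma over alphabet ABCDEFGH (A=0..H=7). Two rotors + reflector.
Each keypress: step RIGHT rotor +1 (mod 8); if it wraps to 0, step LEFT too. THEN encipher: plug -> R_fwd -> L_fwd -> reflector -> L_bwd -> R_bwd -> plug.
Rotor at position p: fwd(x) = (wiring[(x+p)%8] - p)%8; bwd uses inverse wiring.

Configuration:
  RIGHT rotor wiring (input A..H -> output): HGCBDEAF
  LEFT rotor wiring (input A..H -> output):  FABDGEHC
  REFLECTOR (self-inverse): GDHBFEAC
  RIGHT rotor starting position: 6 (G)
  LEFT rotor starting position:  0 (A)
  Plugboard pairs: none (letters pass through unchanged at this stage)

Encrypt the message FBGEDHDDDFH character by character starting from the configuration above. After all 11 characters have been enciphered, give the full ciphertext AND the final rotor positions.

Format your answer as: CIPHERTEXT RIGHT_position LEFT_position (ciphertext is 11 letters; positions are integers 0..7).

Answer: HFHHCDCACCB 1 2

Derivation:
Char 1 ('F'): step: R->7, L=0; F->plug->F->R->E->L->G->refl->A->L'->B->R'->H->plug->H
Char 2 ('B'): step: R->0, L->1 (L advanced); B->plug->B->R->G->L->B->refl->D->L'->E->R'->F->plug->F
Char 3 ('G'): step: R->1, L=1; G->plug->G->R->E->L->D->refl->B->L'->G->R'->H->plug->H
Char 4 ('E'): step: R->2, L=1; E->plug->E->R->G->L->B->refl->D->L'->E->R'->H->plug->H
Char 5 ('D'): step: R->3, L=1; D->plug->D->R->F->L->G->refl->A->L'->B->R'->C->plug->C
Char 6 ('H'): step: R->4, L=1; H->plug->H->R->F->L->G->refl->A->L'->B->R'->D->plug->D
Char 7 ('D'): step: R->5, L=1; D->plug->D->R->C->L->C->refl->H->L'->A->R'->C->plug->C
Char 8 ('D'): step: R->6, L=1; D->plug->D->R->A->L->H->refl->C->L'->C->R'->A->plug->A
Char 9 ('D'): step: R->7, L=1; D->plug->D->R->D->L->F->refl->E->L'->H->R'->C->plug->C
Char 10 ('F'): step: R->0, L->2 (L advanced); F->plug->F->R->E->L->F->refl->E->L'->C->R'->C->plug->C
Char 11 ('H'): step: R->1, L=2; H->plug->H->R->G->L->D->refl->B->L'->B->R'->B->plug->B
Final: ciphertext=HFHHCDCACCB, RIGHT=1, LEFT=2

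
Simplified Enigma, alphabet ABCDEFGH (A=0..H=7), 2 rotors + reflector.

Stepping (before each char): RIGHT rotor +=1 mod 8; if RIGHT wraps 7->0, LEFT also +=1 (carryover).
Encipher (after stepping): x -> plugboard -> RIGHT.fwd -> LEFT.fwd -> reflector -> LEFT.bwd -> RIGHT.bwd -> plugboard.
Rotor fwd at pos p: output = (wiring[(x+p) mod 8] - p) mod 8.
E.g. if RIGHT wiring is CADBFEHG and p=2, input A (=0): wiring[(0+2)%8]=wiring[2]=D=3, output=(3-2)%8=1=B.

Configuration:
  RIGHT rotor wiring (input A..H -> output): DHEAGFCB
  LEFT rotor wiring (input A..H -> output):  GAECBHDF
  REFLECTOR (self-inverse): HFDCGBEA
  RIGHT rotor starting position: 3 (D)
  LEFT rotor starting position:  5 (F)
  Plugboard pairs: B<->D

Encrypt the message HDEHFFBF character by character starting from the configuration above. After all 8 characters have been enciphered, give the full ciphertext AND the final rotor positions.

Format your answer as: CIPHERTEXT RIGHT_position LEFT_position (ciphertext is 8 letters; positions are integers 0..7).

Char 1 ('H'): step: R->4, L=5; H->plug->H->R->E->L->D->refl->C->L'->A->R'->G->plug->G
Char 2 ('D'): step: R->5, L=5; D->plug->B->R->F->L->H->refl->A->L'->C->R'->E->plug->E
Char 3 ('E'): step: R->6, L=5; E->plug->E->R->G->L->F->refl->B->L'->D->R'->B->plug->D
Char 4 ('H'): step: R->7, L=5; H->plug->H->R->D->L->B->refl->F->L'->G->R'->G->plug->G
Char 5 ('F'): step: R->0, L->6 (L advanced); F->plug->F->R->F->L->E->refl->G->L'->E->R'->C->plug->C
Char 6 ('F'): step: R->1, L=6; F->plug->F->R->B->L->H->refl->A->L'->C->R'->H->plug->H
Char 7 ('B'): step: R->2, L=6; B->plug->D->R->D->L->C->refl->D->L'->G->R'->B->plug->D
Char 8 ('F'): step: R->3, L=6; F->plug->F->R->A->L->F->refl->B->L'->H->R'->D->plug->B
Final: ciphertext=GEDGCHDB, RIGHT=3, LEFT=6

Answer: GEDGCHDB 3 6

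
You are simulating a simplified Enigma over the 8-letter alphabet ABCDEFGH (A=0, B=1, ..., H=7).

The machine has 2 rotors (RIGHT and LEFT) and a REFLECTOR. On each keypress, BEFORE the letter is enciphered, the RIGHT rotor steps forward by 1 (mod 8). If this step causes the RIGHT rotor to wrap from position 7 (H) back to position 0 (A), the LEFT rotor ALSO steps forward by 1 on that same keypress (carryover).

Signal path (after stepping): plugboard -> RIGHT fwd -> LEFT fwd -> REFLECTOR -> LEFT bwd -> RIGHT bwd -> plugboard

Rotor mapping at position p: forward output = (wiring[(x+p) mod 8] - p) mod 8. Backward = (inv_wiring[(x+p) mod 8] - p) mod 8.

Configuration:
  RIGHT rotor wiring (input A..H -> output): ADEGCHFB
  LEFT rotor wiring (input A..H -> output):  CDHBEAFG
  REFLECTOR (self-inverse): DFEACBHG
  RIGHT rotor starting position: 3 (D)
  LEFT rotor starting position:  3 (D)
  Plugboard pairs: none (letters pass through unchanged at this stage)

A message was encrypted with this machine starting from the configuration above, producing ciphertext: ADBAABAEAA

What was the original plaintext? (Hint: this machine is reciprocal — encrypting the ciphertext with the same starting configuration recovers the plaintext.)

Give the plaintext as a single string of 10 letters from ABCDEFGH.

Answer: EFABDDFGGF

Derivation:
Char 1 ('A'): step: R->4, L=3; A->plug->A->R->G->L->A->refl->D->L'->E->R'->E->plug->E
Char 2 ('D'): step: R->5, L=3; D->plug->D->R->D->L->C->refl->E->L'->H->R'->F->plug->F
Char 3 ('B'): step: R->6, L=3; B->plug->B->R->D->L->C->refl->E->L'->H->R'->A->plug->A
Char 4 ('A'): step: R->7, L=3; A->plug->A->R->C->L->F->refl->B->L'->B->R'->B->plug->B
Char 5 ('A'): step: R->0, L->4 (L advanced); A->plug->A->R->A->L->A->refl->D->L'->G->R'->D->plug->D
Char 6 ('B'): step: R->1, L=4; B->plug->B->R->D->L->C->refl->E->L'->B->R'->D->plug->D
Char 7 ('A'): step: R->2, L=4; A->plug->A->R->C->L->B->refl->F->L'->H->R'->F->plug->F
Char 8 ('E'): step: R->3, L=4; E->plug->E->R->G->L->D->refl->A->L'->A->R'->G->plug->G
Char 9 ('A'): step: R->4, L=4; A->plug->A->R->G->L->D->refl->A->L'->A->R'->G->plug->G
Char 10 ('A'): step: R->5, L=4; A->plug->A->R->C->L->B->refl->F->L'->H->R'->F->plug->F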